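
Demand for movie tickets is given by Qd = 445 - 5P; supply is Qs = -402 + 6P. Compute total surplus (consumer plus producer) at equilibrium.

Equilibrium: 445 - 5P = -402 + 6P gives P* = 77, Q* = 60.
Demand choke price: P = 89; supply starts at P = 67.
CS = ½(89 − 77)(60) = 360; PS = ½(77 − 67)(60) = 300.

Total surplus = 660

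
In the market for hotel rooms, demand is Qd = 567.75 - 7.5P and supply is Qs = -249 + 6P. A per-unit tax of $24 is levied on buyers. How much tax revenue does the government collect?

Tax revenue = 816

Pre-tax equilibrium: P* = 60.5, Q* = 114.
Tax on buyers shifts demand to Qd = 567.75 − 7.5(P + 24) = 387.75 - 7.5P.
387.75 - 7.5P = -249 + 6P gives seller price Ps = 283/6; buyers pay Pb = 283/6 + 24 = 427/6.
New quantity: Q = 567.75 − 7.5(427/6) = 34.
Revenue = 24 × 34 = 816.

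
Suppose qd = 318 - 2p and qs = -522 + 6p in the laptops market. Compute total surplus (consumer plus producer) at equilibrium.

Equilibrium: 318 - 2p = -522 + 6p gives p* = 105, q* = 108.
Demand choke price: p = 159; supply starts at p = 87.
CS = ½(159 − 105)(108) = 2916; PS = ½(105 − 87)(108) = 972.

Total surplus = 3888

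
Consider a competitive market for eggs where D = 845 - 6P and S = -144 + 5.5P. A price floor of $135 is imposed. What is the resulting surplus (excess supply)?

Surplus = 563.5

Equilibrium price would be P* = 86, so the floor at 135 binds.
At P = 135: D = 35, S = 598.5.
Surplus = 598.5 − 35 = 563.5.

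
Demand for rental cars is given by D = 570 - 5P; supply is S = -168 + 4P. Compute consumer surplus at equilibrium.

Equilibrium: 570 - 5P = -168 + 4P gives P* = 82, Q* = 160.
Demand choke price (D = 0): P = 114.
CS = ½(114 − 82)(160) = 2560.

Consumer surplus = 2560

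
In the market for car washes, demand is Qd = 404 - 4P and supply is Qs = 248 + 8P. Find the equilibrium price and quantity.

P* = 13, Q* = 352

Set Qd = Qs: 404 - 4P = 248 + 8P.
156 = 12P, so P* = 13.
Q* = 404 − 4(13) = 352.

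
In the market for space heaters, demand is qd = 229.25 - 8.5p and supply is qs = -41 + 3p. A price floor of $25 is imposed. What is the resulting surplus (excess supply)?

Surplus = 17.25

Equilibrium price would be p* = 23.5, so the floor at 25 binds.
At p = 25: qd = 16.75, qs = 34.
Surplus = 34 − 16.75 = 17.25.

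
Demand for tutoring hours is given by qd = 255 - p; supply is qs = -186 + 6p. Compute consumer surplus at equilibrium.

Consumer surplus = 18432

Equilibrium: 255 - p = -186 + 6p gives p* = 63, q* = 192.
Demand choke price (qd = 0): p = 255.
CS = ½(255 − 63)(192) = 18432.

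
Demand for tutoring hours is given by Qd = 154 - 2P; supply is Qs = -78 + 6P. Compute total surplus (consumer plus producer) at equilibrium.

Equilibrium: 154 - 2P = -78 + 6P gives P* = 29, Q* = 96.
Demand choke price: P = 77; supply starts at P = 13.
CS = ½(77 − 29)(96) = 2304; PS = ½(29 − 13)(96) = 768.

Total surplus = 3072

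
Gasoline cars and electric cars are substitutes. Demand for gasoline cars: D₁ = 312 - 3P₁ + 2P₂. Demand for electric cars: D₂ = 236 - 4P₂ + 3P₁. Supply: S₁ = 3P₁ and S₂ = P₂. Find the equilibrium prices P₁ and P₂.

P₁ = 254/3, P₂ = 98

Market 1: 312 - 3P₁ + 2P₂ = 3P₁ → 6P₁ - 2P₂ = 312.
Market 2: 5P₂ - 3P₁ = 236.
Eliminating P₂: 5×(1) + 2×(2) gives 24P₁ = 2032, so P₁ = 254/3.
Back-substitute into (2): P₂ = (236 + 3×254/3) / 5 = 98.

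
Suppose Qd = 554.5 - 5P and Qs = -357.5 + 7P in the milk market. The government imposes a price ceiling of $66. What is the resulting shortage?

Shortage = 120

Equilibrium price would be P* = 76, so the ceiling at 66 binds.
At P = 66: Qd = 554.5 − 5(66) = 224.5, Qs = -357.5 + 7(66) = 104.5.
Shortage = 224.5 − 104.5 = 120.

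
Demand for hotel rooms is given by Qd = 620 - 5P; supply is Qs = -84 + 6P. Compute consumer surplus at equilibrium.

Consumer surplus = 9000

Equilibrium: 620 - 5P = -84 + 6P gives P* = 64, Q* = 300.
Demand choke price (Qd = 0): P = 124.
CS = ½(124 − 64)(300) = 9000.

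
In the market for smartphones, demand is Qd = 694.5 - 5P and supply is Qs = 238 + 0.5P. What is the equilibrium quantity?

Set Qd = Qs: 694.5 - 5P = 238 + 0.5P.
456.5 = 5.5P, so P* = 83.
Q* = 694.5 − 5(83) = 279.5.

Q* = 279.5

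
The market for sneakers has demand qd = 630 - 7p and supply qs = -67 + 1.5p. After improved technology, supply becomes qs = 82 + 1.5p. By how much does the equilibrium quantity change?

Δq = 2086/17

Original equilibrium: p* = 82, q* = 56.
New equilibrium: 630 - 7p = 82 + 1.5p, so 548 = 8.5p and p' = 1096/17; q' = 630 − 7(1096/17) = 3038/17.
Change in quantity: 3038/17 − 56 = 2086/17.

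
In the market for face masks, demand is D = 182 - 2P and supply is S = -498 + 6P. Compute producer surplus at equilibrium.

Producer surplus = 12

Equilibrium: 182 - 2P = -498 + 6P gives P* = 85, Q* = 12.
Supply starts at P = 83 (where S = 0).
PS = ½(85 − 83)(12) = 12.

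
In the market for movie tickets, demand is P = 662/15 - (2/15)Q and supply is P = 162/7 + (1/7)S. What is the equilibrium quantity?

Set the two price expressions equal: 662/15 - (2/15)Q = 162/7 + (1/7)Q.
2204/105 = (29/105)Q, so Q* = 76.
P* = 662/15 − (2/15)(76) = 34.

Q* = 76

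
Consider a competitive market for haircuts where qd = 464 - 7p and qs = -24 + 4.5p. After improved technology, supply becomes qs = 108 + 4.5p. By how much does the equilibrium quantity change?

Original equilibrium: p* = 976/23, q* = 3840/23.
New equilibrium: 464 - 7p = 108 + 4.5p, so 356 = 11.5p and p' = 712/23; q' = 464 − 7(712/23) = 5688/23.
Change in quantity: 5688/23 − 3840/23 = 1848/23.

Δq = 1848/23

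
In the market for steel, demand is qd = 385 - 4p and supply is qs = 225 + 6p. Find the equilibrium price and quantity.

p* = 16, q* = 321

Set qd = qs: 385 - 4p = 225 + 6p.
160 = 10p, so p* = 16.
q* = 385 − 4(16) = 321.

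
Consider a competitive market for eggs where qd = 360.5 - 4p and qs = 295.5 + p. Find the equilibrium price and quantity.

Set qd = qs: 360.5 - 4p = 295.5 + p.
65 = 5p, so p* = 13.
q* = 360.5 − 4(13) = 308.5.

p* = 13, q* = 308.5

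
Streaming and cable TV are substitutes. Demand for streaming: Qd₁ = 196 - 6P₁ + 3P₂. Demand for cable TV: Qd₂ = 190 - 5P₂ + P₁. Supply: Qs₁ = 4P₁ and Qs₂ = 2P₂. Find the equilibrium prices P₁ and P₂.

Market 1: 196 - 6P₁ + 3P₂ = 4P₁ → 10P₁ - 3P₂ = 196.
Market 2: 7P₂ - P₁ = 190.
Eliminating P₂: 7×(1) + 3×(2) gives 67P₁ = 1942, so P₁ = 1942/67.
Back-substitute into (2): P₂ = (190 + 1×1942/67) / 7 = 2096/67.

P₁ = 1942/67, P₂ = 2096/67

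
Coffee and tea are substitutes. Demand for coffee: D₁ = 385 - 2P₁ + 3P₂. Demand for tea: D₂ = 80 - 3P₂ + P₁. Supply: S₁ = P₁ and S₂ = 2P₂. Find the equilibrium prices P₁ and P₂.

Market 1: 385 - 2P₁ + 3P₂ = P₁ → 3P₁ - 3P₂ = 385.
Market 2: 5P₂ - P₁ = 80.
Eliminating P₂: 5×(1) + 3×(2) gives 12P₁ = 2165, so P₁ = 2165/12.
Back-substitute into (2): P₂ = (80 + 1×2165/12) / 5 = 625/12.

P₁ = 2165/12, P₂ = 625/12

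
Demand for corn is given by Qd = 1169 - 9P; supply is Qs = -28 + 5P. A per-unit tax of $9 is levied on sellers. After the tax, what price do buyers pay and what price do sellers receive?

Pre-tax equilibrium: P* = 85.5, Q* = 399.5.
Tax on sellers shifts supply to Qs = -28 + 5(P − 9) = -73 + 5P.
1169 - 9P = -73 + 5P gives buyer price Pb = 621/7; sellers receive Ps = 621/7 − 9 = 558/7.
New quantity: Q = 1169 − 9(621/7) = 2594/7.

Buyers pay 621/7, sellers receive 558/7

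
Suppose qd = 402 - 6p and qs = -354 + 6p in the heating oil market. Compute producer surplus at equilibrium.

Equilibrium: 402 - 6p = -354 + 6p gives p* = 63, q* = 24.
Supply starts at p = 59 (where qs = 0).
PS = ½(63 − 59)(24) = 48.

Producer surplus = 48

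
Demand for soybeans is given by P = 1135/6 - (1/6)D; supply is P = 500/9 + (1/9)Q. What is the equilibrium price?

Set the two price expressions equal: 1135/6 - (1/6)Q = 500/9 + (1/9)Q.
2405/18 = (5/18)Q, so Q* = 481.
P* = 1135/6 − (1/6)(481) = 109.

P* = 109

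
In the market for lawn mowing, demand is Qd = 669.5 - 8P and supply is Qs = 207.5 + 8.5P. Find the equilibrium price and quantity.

Set Qd = Qs: 669.5 - 8P = 207.5 + 8.5P.
462 = 16.5P, so P* = 28.
Q* = 669.5 − 8(28) = 445.5.

P* = 28, Q* = 445.5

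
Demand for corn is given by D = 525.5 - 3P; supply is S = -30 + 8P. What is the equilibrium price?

Set D = S: 525.5 - 3P = -30 + 8P.
555.5 = 11P, so P* = 50.5.
Q* = 525.5 − 3(50.5) = 374.

P* = 50.5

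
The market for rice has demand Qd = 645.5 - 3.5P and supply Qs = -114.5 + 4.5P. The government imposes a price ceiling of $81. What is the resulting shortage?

Equilibrium price would be P* = 95, so the ceiling at 81 binds.
At P = 81: Qd = 645.5 − 3.5(81) = 362, Qs = -114.5 + 4.5(81) = 250.
Shortage = 362 − 250 = 112.

Shortage = 112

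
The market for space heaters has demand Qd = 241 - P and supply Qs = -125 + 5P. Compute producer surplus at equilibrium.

Producer surplus = 3240

Equilibrium: 241 - P = -125 + 5P gives P* = 61, Q* = 180.
Supply starts at P = 25 (where Qs = 0).
PS = ½(61 − 25)(180) = 3240.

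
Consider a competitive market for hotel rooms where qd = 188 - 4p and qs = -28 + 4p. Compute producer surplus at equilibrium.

Producer surplus = 800

Equilibrium: 188 - 4p = -28 + 4p gives p* = 27, q* = 80.
Supply starts at p = 7 (where qs = 0).
PS = ½(27 − 7)(80) = 800.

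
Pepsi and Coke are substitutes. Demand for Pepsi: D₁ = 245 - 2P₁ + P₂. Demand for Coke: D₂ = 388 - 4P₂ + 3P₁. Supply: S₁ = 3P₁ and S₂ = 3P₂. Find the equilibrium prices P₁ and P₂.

P₁ = 65.71875, P₂ = 83.59375

Market 1: 245 - 2P₁ + P₂ = 3P₁ → 5P₁ - P₂ = 245.
Market 2: 7P₂ - 3P₁ = 388.
Eliminating P₂: 7×(1) + 1×(2) gives 32P₁ = 2103, so P₁ = 65.71875.
Back-substitute into (2): P₂ = (388 + 3×65.71875) / 7 = 83.59375.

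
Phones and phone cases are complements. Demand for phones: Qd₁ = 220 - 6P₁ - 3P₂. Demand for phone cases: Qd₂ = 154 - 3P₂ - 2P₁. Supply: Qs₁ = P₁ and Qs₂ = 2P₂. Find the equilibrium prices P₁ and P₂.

P₁ = 22, P₂ = 22

Market 1: 220 - 6P₁ - 3P₂ = P₁ → 7P₁ + 3P₂ = 220.
Market 2: 5P₂ + 2P₁ = 154.
Eliminating P₂: 5×(1) − 3×(2) gives 29P₁ = 638, so P₁ = 22.
Back-substitute into (2): P₂ = (154 − 2×22) / 5 = 22.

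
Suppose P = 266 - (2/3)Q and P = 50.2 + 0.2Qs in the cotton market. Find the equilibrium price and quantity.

P* = 100, Q* = 249

Set the two price expressions equal: 266 - (2/3)Q = 50.2 + 0.2Q.
215.8 = (13/15)Q, so Q* = 249.
P* = 266 − (2/3)(249) = 100.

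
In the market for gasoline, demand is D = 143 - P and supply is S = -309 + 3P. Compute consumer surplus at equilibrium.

Consumer surplus = 450

Equilibrium: 143 - P = -309 + 3P gives P* = 113, Q* = 30.
Demand choke price (D = 0): P = 143.
CS = ½(143 − 113)(30) = 450.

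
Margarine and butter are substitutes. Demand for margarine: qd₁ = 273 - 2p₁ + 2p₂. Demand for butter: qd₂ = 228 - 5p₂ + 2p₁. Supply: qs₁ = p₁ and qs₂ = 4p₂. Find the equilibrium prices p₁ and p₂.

Market 1: 273 - 2p₁ + 2p₂ = p₁ → 3p₁ - 2p₂ = 273.
Market 2: 9p₂ - 2p₁ = 228.
Eliminating p₂: 9×(1) + 2×(2) gives 23p₁ = 2913, so p₁ = 2913/23.
Back-substitute into (2): p₂ = (228 + 2×2913/23) / 9 = 1230/23.

p₁ = 2913/23, p₂ = 1230/23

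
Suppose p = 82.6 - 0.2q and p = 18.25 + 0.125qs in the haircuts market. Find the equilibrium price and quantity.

Set the two price expressions equal: 82.6 - 0.2q = 18.25 + 0.125q.
64.35 = 0.325q, so q* = 198.
p* = 82.6 − (0.2)(198) = 43.

p* = 43, q* = 198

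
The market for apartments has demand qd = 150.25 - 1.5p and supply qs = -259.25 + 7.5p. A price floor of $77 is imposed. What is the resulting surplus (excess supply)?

Equilibrium price would be p* = 45.5, so the floor at 77 binds.
At p = 77: qd = 34.75, qs = 318.25.
Surplus = 318.25 − 34.75 = 283.5.

Surplus = 283.5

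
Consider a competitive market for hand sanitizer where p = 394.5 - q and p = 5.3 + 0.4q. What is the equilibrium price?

p* = 116.5

Set the two price expressions equal: 394.5 - q = 5.3 + 0.4q.
389.2 = 1.4q, so q* = 278.
p* = 394.5 − (1)(278) = 116.5.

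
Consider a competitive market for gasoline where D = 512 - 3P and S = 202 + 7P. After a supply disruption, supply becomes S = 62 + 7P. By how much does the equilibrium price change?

Original equilibrium: P* = 31, Q* = 419.
New equilibrium: 512 - 3P = 62 + 7P, so 450 = 10P and P' = 45; Q' = 512 − 3(45) = 377.
Change in price: 45 − 31 = 14.

ΔP = 14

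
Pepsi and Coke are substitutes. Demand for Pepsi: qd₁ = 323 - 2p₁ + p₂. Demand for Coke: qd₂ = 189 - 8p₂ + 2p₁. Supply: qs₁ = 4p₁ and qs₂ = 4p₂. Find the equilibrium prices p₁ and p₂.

Market 1: 323 - 2p₁ + p₂ = 4p₁ → 6p₁ - p₂ = 323.
Market 2: 12p₂ - 2p₁ = 189.
Eliminating p₂: 12×(1) + 1×(2) gives 70p₁ = 4065, so p₁ = 813/14.
Back-substitute into (2): p₂ = (189 + 2×813/14) / 12 = 178/7.

p₁ = 813/14, p₂ = 178/7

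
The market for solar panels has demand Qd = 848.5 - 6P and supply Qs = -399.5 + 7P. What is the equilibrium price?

P* = 96

Set Qd = Qs: 848.5 - 6P = -399.5 + 7P.
1248 = 13P, so P* = 96.
Q* = 848.5 − 6(96) = 272.5.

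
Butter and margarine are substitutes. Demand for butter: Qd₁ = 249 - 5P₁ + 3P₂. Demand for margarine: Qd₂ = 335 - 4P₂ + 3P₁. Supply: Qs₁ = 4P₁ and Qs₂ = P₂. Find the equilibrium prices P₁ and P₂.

P₁ = 62.5, P₂ = 104.5

Market 1: 249 - 5P₁ + 3P₂ = 4P₁ → 9P₁ - 3P₂ = 249.
Market 2: 5P₂ - 3P₁ = 335.
Eliminating P₂: 5×(1) + 3×(2) gives 36P₁ = 2250, so P₁ = 62.5.
Back-substitute into (2): P₂ = (335 + 3×62.5) / 5 = 104.5.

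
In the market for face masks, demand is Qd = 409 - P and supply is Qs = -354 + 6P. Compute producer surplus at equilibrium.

Equilibrium: 409 - P = -354 + 6P gives P* = 109, Q* = 300.
Supply starts at P = 59 (where Qs = 0).
PS = ½(109 − 59)(300) = 7500.

Producer surplus = 7500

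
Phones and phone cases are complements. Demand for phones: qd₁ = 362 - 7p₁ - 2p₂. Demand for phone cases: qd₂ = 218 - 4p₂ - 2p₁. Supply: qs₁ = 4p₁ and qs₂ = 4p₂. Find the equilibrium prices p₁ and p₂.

p₁ = 205/7, p₂ = 279/14

Market 1: 362 - 7p₁ - 2p₂ = 4p₁ → 11p₁ + 2p₂ = 362.
Market 2: 8p₂ + 2p₁ = 218.
Eliminating p₂: 8×(1) − 2×(2) gives 84p₁ = 2460, so p₁ = 205/7.
Back-substitute into (2): p₂ = (218 − 2×205/7) / 8 = 279/14.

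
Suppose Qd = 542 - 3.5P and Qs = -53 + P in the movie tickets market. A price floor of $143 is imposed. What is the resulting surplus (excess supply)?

Equilibrium price would be P* = 1190/9, so the floor at 143 binds.
At P = 143: Qd = 41.5, Qs = 90.
Surplus = 90 − 41.5 = 48.5.

Surplus = 48.5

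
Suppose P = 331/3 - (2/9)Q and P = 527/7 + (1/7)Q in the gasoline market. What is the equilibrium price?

Set the two price expressions equal: 331/3 - (2/9)Q = 527/7 + (1/7)Q.
736/21 = (23/63)Q, so Q* = 96.
P* = 331/3 − (2/9)(96) = 89.

P* = 89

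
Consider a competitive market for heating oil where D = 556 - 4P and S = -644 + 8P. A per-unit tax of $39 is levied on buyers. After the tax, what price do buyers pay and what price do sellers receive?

Pre-tax equilibrium: P* = 100, Q* = 156.
Tax on buyers shifts demand to D = 556 − 4(P + 39) = 400 - 4P.
400 - 4P = -644 + 8P gives seller price Ps = 87; buyers pay Pb = 87 + 39 = 126.
New quantity: Q = 556 − 4(126) = 52.

Buyers pay $126, sellers receive $87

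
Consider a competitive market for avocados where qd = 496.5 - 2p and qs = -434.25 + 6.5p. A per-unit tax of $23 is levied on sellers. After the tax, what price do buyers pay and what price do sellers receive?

Buyers pay 4321/34, sellers receive 3539/34

Pre-tax equilibrium: p* = 109.5, q* = 277.5.
Tax on sellers shifts supply to qs = -434.25 + 6.5(p − 23) = -583.75 + 6.5p.
496.5 - 2p = -583.75 + 6.5p gives buyer price pb = 4321/34; sellers receive ps = 4321/34 − 23 = 3539/34.
New quantity: q = 496.5 − 2(4321/34) = 8239/34.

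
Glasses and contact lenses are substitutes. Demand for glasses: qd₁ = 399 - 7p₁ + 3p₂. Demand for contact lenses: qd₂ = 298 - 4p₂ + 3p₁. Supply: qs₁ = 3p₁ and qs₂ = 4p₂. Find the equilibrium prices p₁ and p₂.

p₁ = 4086/71, p₂ = 4177/71

Market 1: 399 - 7p₁ + 3p₂ = 3p₁ → 10p₁ - 3p₂ = 399.
Market 2: 8p₂ - 3p₁ = 298.
Eliminating p₂: 8×(1) + 3×(2) gives 71p₁ = 4086, so p₁ = 4086/71.
Back-substitute into (2): p₂ = (298 + 3×4086/71) / 8 = 4177/71.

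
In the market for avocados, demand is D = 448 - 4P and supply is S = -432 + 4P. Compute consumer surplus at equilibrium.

Equilibrium: 448 - 4P = -432 + 4P gives P* = 110, Q* = 8.
Demand choke price (D = 0): P = 112.
CS = ½(112 − 110)(8) = 8.

Consumer surplus = 8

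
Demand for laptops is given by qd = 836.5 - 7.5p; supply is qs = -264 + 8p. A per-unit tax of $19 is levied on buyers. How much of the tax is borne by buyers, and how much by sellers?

Pre-tax equilibrium: p* = 71, q* = 304.
Tax on buyers shifts demand to qd = 836.5 − 7.5(p + 19) = 694 - 7.5p.
694 - 7.5p = -264 + 8p gives seller price ps = 1916/31; buyers pay pb = 1916/31 + 19 = 2505/31.
New quantity: q = 836.5 − 7.5(2505/31) = 7144/31.
Buyer burden = 2505/31 − 71 = 304/31; seller burden = 71 − 1916/31 = 285/31.

Buyers bear 304/31, sellers bear 285/31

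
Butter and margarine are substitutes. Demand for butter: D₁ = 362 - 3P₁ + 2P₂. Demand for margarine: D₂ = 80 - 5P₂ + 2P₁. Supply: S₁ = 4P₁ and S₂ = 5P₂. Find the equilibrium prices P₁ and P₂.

P₁ = 630/11, P₂ = 214/11

Market 1: 362 - 3P₁ + 2P₂ = 4P₁ → 7P₁ - 2P₂ = 362.
Market 2: 10P₂ - 2P₁ = 80.
Eliminating P₂: 10×(1) + 2×(2) gives 66P₁ = 3780, so P₁ = 630/11.
Back-substitute into (2): P₂ = (80 + 2×630/11) / 10 = 214/11.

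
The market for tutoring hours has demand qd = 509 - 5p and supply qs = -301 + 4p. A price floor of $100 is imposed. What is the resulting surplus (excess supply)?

Surplus = 90

Equilibrium price would be p* = 90, so the floor at 100 binds.
At p = 100: qd = 9, qs = 99.
Surplus = 99 − 9 = 90.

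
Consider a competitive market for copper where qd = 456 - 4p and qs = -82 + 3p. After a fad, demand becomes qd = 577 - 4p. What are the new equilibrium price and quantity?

Original equilibrium: p* = 538/7, q* = 1040/7.
New equilibrium: 577 - 4p = -82 + 3p, so 659 = 7p and p' = 659/7; q' = 577 − 4(659/7) = 1403/7.

p' = 659/7, q' = 1403/7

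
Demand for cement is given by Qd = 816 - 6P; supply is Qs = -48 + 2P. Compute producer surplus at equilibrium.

Producer surplus = 7056

Equilibrium: 816 - 6P = -48 + 2P gives P* = 108, Q* = 168.
Supply starts at P = 24 (where Qs = 0).
PS = ½(108 − 24)(168) = 7056.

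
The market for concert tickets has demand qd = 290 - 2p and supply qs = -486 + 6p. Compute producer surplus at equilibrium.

Equilibrium: 290 - 2p = -486 + 6p gives p* = 97, q* = 96.
Supply starts at p = 81 (where qs = 0).
PS = ½(97 − 81)(96) = 768.

Producer surplus = 768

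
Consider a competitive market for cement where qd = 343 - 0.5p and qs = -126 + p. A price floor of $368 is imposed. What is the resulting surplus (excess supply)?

Equilibrium price would be p* = 938/3, so the floor at 368 binds.
At p = 368: qd = 159, qs = 242.
Surplus = 242 − 159 = 83.

Surplus = 83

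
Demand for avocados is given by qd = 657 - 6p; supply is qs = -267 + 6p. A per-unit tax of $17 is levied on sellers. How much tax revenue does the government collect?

Pre-tax equilibrium: p* = 77, q* = 195.
Tax on sellers shifts supply to qs = -267 + 6(p − 17) = -369 + 6p.
657 - 6p = -369 + 6p gives buyer price pb = 85.5; sellers receive ps = 85.5 − 17 = 68.5.
New quantity: q = 657 − 6(85.5) = 144.
Revenue = 17 × 144 = 2448.

Tax revenue = 2448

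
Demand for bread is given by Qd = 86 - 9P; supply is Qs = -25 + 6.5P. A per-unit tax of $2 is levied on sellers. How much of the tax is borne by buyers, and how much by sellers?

Buyers bear 26/31, sellers bear 36/31

Pre-tax equilibrium: P* = 222/31, Q* = 668/31.
Tax on sellers shifts supply to Qs = -25 + 6.5(P − 2) = -38 + 6.5P.
86 - 9P = -38 + 6.5P gives buyer price Pb = 8; sellers receive Ps = 8 − 2 = 6.
New quantity: Q = 86 − 9(8) = 14.
Buyer burden = 8 − 222/31 = 26/31; seller burden = 222/31 − 6 = 36/31.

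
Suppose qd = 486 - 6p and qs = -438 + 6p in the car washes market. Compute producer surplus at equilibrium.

Producer surplus = 48

Equilibrium: 486 - 6p = -438 + 6p gives p* = 77, q* = 24.
Supply starts at p = 73 (where qs = 0).
PS = ½(77 − 73)(24) = 48.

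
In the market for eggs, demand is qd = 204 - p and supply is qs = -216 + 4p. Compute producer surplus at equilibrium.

Equilibrium: 204 - p = -216 + 4p gives p* = 84, q* = 120.
Supply starts at p = 54 (where qs = 0).
PS = ½(84 − 54)(120) = 1800.

Producer surplus = 1800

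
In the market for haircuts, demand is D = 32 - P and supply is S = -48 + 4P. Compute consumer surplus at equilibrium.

Consumer surplus = 128

Equilibrium: 32 - P = -48 + 4P gives P* = 16, Q* = 16.
Demand choke price (D = 0): P = 32.
CS = ½(32 − 16)(16) = 128.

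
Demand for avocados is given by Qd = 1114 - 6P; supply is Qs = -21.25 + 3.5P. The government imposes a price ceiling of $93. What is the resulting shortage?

Equilibrium price would be P* = 119.5, so the ceiling at 93 binds.
At P = 93: Qd = 1114 − 6(93) = 556, Qs = -21.25 + 3.5(93) = 304.25.
Shortage = 556 − 304.25 = 251.75.

Shortage = 251.75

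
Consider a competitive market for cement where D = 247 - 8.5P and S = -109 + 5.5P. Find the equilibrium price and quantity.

Set D = S: 247 - 8.5P = -109 + 5.5P.
356 = 14P, so P* = 178/7.
Q* = 247 − 8.5(178/7) = 216/7.

P* = 178/7, Q* = 216/7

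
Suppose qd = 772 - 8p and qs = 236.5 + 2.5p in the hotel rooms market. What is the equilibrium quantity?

Set qd = qs: 772 - 8p = 236.5 + 2.5p.
535.5 = 10.5p, so p* = 51.
q* = 772 − 8(51) = 364.

q* = 364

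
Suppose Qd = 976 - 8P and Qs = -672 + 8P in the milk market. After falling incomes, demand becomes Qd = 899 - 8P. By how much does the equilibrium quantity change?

Original equilibrium: P* = 103, Q* = 152.
New equilibrium: 899 - 8P = -672 + 8P, so 1571 = 16P and P' = 98.1875; Q' = 899 − 8(98.1875) = 113.5.
Change in quantity: 113.5 − 152 = -38.5.

ΔQ = -38.5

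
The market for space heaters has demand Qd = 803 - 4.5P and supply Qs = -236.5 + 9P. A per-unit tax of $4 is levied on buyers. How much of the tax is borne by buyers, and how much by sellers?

Pre-tax equilibrium: P* = 77, Q* = 456.5.
Tax on buyers shifts demand to Qd = 803 − 4.5(P + 4) = 785 - 4.5P.
785 - 4.5P = -236.5 + 9P gives seller price Ps = 227/3; buyers pay Pb = 227/3 + 4 = 239/3.
New quantity: Q = 803 − 4.5(239/3) = 444.5.
Buyer burden = 239/3 − 77 = 8/3; seller burden = 77 − 227/3 = 4/3.

Buyers bear 8/3, sellers bear 4/3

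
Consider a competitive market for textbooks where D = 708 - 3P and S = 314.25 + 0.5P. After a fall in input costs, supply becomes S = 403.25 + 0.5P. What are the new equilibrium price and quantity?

P' = 1219/14, Q' = 6255/14

Original equilibrium: P* = 112.5, Q* = 370.5.
New equilibrium: 708 - 3P = 403.25 + 0.5P, so 304.75 = 3.5P and P' = 1219/14; Q' = 708 − 3(1219/14) = 6255/14.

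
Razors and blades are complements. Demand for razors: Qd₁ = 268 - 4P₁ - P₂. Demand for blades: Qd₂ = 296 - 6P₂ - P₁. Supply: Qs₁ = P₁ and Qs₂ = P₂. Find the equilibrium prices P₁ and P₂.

P₁ = 790/17, P₂ = 606/17

Market 1: 268 - 4P₁ - P₂ = P₁ → 5P₁ + P₂ = 268.
Market 2: 7P₂ + P₁ = 296.
Eliminating P₂: 7×(1) − 1×(2) gives 34P₁ = 1580, so P₁ = 790/17.
Back-substitute into (2): P₂ = (296 − 1×790/17) / 7 = 606/17.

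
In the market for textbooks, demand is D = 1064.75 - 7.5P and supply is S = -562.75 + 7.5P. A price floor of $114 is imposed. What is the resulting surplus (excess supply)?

Equilibrium price would be P* = 108.5, so the floor at 114 binds.
At P = 114: D = 209.75, S = 292.25.
Surplus = 292.25 − 209.75 = 82.5.

Surplus = 82.5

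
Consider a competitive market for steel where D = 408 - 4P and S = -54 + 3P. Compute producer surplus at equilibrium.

Producer surplus = 3456

Equilibrium: 408 - 4P = -54 + 3P gives P* = 66, Q* = 144.
Supply starts at P = 18 (where S = 0).
PS = ½(66 − 18)(144) = 3456.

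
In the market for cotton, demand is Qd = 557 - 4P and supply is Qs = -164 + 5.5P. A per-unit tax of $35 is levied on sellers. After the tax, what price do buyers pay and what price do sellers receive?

Pre-tax equilibrium: P* = 1442/19, Q* = 4815/19.
Tax on sellers shifts supply to Qs = -164 + 5.5(P − 35) = -356.5 + 5.5P.
557 - 4P = -356.5 + 5.5P gives buyer price Pb = 1827/19; sellers receive Ps = 1827/19 − 35 = 1162/19.
New quantity: Q = 557 − 4(1827/19) = 3275/19.

Buyers pay 1827/19, sellers receive 1162/19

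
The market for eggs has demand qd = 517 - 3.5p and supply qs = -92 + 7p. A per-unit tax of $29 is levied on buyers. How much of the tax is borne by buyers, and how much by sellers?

Pre-tax equilibrium: p* = 58, q* = 314.
Tax on buyers shifts demand to qd = 517 − 3.5(p + 29) = 415.5 - 3.5p.
415.5 - 3.5p = -92 + 7p gives seller price ps = 145/3; buyers pay pb = 145/3 + 29 = 232/3.
New quantity: q = 517 − 3.5(232/3) = 739/3.
Buyer burden = 232/3 − 58 = 58/3; seller burden = 58 − 145/3 = 29/3.

Buyers bear 58/3, sellers bear 29/3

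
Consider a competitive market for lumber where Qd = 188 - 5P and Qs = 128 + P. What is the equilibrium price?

P* = 10

Set Qd = Qs: 188 - 5P = 128 + P.
60 = 6P, so P* = 10.
Q* = 188 − 5(10) = 138.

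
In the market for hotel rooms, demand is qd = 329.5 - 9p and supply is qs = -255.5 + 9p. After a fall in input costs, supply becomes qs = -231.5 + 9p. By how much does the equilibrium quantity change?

Δq = 12

Original equilibrium: p* = 32.5, q* = 37.
New equilibrium: 329.5 - 9p = -231.5 + 9p, so 561 = 18p and p' = 187/6; q' = 329.5 − 9(187/6) = 49.
Change in quantity: 49 − 37 = 12.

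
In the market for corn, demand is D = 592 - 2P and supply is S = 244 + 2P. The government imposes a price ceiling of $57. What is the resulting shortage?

Shortage = 120

Equilibrium price would be P* = 87, so the ceiling at 57 binds.
At P = 57: D = 592 − 2(57) = 478, S = 244 + 2(57) = 358.
Shortage = 478 − 358 = 120.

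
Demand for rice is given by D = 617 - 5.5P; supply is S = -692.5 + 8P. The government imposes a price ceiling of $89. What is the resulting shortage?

Shortage = 108

Equilibrium price would be P* = 97, so the ceiling at 89 binds.
At P = 89: D = 617 − 5.5(89) = 127.5, S = -692.5 + 8(89) = 19.5.
Shortage = 127.5 − 19.5 = 108.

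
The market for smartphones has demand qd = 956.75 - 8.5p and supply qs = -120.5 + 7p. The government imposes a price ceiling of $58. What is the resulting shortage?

Equilibrium price would be p* = 69.5, so the ceiling at 58 binds.
At p = 58: qd = 956.75 − 8.5(58) = 463.75, qs = -120.5 + 7(58) = 285.5.
Shortage = 463.75 − 285.5 = 178.25.

Shortage = 178.25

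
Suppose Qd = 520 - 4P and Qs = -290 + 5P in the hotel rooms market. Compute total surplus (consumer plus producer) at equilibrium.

Equilibrium: 520 - 4P = -290 + 5P gives P* = 90, Q* = 160.
Demand choke price: P = 130; supply starts at P = 58.
CS = ½(130 − 90)(160) = 3200; PS = ½(90 − 58)(160) = 2560.

Total surplus = 5760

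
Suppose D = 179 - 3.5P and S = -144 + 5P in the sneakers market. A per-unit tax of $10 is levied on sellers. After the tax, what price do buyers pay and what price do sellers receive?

Buyers pay 746/17, sellers receive 576/17

Pre-tax equilibrium: P* = 38, Q* = 46.
Tax on sellers shifts supply to S = -144 + 5(P − 10) = -194 + 5P.
179 - 3.5P = -194 + 5P gives buyer price Pb = 746/17; sellers receive Ps = 746/17 − 10 = 576/17.
New quantity: Q = 179 − 3.5(746/17) = 432/17.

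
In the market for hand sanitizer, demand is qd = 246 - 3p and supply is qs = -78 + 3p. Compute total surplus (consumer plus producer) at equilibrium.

Total surplus = 2352

Equilibrium: 246 - 3p = -78 + 3p gives p* = 54, q* = 84.
Demand choke price: p = 82; supply starts at p = 26.
CS = ½(82 − 54)(84) = 1176; PS = ½(54 − 26)(84) = 1176.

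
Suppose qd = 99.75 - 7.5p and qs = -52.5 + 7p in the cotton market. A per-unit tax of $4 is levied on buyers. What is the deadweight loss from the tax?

Pre-tax equilibrium: p* = 10.5, q* = 21.
Tax on buyers shifts demand to qd = 99.75 − 7.5(p + 4) = 69.75 - 7.5p.
69.75 - 7.5p = -52.5 + 7p gives seller price ps = 489/58; buyers pay pb = 489/58 + 4 = 721/58.
New quantity: q = 99.75 − 7.5(721/58) = 189/29.
DWL = ½ × 4 × (21 − 189/29) = 840/29.

Deadweight loss = 840/29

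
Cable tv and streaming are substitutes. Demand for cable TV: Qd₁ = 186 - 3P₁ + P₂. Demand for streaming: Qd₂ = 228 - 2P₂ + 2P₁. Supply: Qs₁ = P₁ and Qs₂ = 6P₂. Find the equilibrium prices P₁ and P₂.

P₁ = 57.2, P₂ = 42.8

Market 1: 186 - 3P₁ + P₂ = P₁ → 4P₁ - P₂ = 186.
Market 2: 8P₂ - 2P₁ = 228.
Eliminating P₂: 8×(1) + 1×(2) gives 30P₁ = 1716, so P₁ = 57.2.
Back-substitute into (2): P₂ = (228 + 2×57.2) / 8 = 42.8.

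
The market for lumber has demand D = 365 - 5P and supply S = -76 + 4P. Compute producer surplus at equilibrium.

Equilibrium: 365 - 5P = -76 + 4P gives P* = 49, Q* = 120.
Supply starts at P = 19 (where S = 0).
PS = ½(49 − 19)(120) = 1800.

Producer surplus = 1800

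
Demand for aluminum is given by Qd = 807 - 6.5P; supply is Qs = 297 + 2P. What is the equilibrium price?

P* = 60

Set Qd = Qs: 807 - 6.5P = 297 + 2P.
510 = 8.5P, so P* = 60.
Q* = 807 − 6.5(60) = 417.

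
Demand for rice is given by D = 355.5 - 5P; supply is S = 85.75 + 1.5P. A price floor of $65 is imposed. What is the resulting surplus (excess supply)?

Equilibrium price would be P* = 41.5, so the floor at 65 binds.
At P = 65: D = 30.5, S = 183.25.
Surplus = 183.25 − 30.5 = 152.75.

Surplus = 152.75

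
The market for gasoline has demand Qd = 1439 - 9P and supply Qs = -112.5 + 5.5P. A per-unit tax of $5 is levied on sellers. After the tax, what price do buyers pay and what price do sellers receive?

Buyers pay 3158/29, sellers receive 3013/29

Pre-tax equilibrium: P* = 107, Q* = 476.
Tax on sellers shifts supply to Qs = -112.5 + 5.5(P − 5) = -140 + 5.5P.
1439 - 9P = -140 + 5.5P gives buyer price Pb = 3158/29; sellers receive Ps = 3158/29 − 5 = 3013/29.
New quantity: Q = 1439 − 9(3158/29) = 13309/29.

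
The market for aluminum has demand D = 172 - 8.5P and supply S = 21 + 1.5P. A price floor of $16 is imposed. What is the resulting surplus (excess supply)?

Equilibrium price would be P* = 15.1, so the floor at 16 binds.
At P = 16: D = 36, S = 45.
Surplus = 45 − 36 = 9.

Surplus = 9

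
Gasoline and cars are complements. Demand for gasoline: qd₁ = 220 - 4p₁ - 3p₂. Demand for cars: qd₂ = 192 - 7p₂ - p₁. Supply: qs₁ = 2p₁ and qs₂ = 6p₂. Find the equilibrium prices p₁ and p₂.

p₁ = 2284/75, p₂ = 932/75

Market 1: 220 - 4p₁ - 3p₂ = 2p₁ → 6p₁ + 3p₂ = 220.
Market 2: 13p₂ + p₁ = 192.
Eliminating p₂: 13×(1) − 3×(2) gives 75p₁ = 2284, so p₁ = 2284/75.
Back-substitute into (2): p₂ = (192 − 1×2284/75) / 13 = 932/75.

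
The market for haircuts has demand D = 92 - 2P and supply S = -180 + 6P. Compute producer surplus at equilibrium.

Producer surplus = 48

Equilibrium: 92 - 2P = -180 + 6P gives P* = 34, Q* = 24.
Supply starts at P = 30 (where S = 0).
PS = ½(34 − 30)(24) = 48.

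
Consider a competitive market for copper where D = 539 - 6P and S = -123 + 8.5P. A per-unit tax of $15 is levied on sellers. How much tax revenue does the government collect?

Tax revenue = 92355/29

Pre-tax equilibrium: P* = 1324/29, Q* = 7687/29.
Tax on sellers shifts supply to S = -123 + 8.5(P − 15) = -250.5 + 8.5P.
539 - 6P = -250.5 + 8.5P gives buyer price Pb = 1579/29; sellers receive Ps = 1579/29 − 15 = 1144/29.
New quantity: Q = 539 − 6(1579/29) = 6157/29.
Revenue = 15 × 6157/29 = 92355/29.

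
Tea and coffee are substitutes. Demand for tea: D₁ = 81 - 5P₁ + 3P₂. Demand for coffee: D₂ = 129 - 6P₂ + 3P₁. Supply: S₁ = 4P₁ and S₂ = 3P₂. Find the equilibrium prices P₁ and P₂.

P₁ = 15.5, P₂ = 19.5

Market 1: 81 - 5P₁ + 3P₂ = 4P₁ → 9P₁ - 3P₂ = 81.
Market 2: 9P₂ - 3P₁ = 129.
Eliminating P₂: 9×(1) + 3×(2) gives 72P₁ = 1116, so P₁ = 15.5.
Back-substitute into (2): P₂ = (129 + 3×15.5) / 9 = 19.5.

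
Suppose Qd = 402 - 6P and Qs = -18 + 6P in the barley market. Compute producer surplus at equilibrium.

Equilibrium: 402 - 6P = -18 + 6P gives P* = 35, Q* = 192.
Supply starts at P = 3 (where Qs = 0).
PS = ½(35 − 3)(192) = 3072.

Producer surplus = 3072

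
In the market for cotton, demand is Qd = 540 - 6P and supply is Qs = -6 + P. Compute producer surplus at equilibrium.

Producer surplus = 2592

Equilibrium: 540 - 6P = -6 + P gives P* = 78, Q* = 72.
Supply starts at P = 6 (where Qs = 0).
PS = ½(78 − 6)(72) = 2592.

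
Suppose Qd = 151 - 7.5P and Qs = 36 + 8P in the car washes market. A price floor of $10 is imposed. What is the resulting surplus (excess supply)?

Surplus = 40

Equilibrium price would be P* = 230/31, so the floor at 10 binds.
At P = 10: Qd = 76, Qs = 116.
Surplus = 116 − 76 = 40.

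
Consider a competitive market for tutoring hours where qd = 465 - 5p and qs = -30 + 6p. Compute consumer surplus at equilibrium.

Equilibrium: 465 - 5p = -30 + 6p gives p* = 45, q* = 240.
Demand choke price (qd = 0): p = 93.
CS = ½(93 − 45)(240) = 5760.

Consumer surplus = 5760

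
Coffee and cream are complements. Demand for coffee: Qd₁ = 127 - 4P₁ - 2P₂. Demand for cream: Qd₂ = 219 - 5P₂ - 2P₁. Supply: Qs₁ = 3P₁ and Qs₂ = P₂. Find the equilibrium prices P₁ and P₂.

Market 1: 127 - 4P₁ - 2P₂ = 3P₁ → 7P₁ + 2P₂ = 127.
Market 2: 6P₂ + 2P₁ = 219.
Eliminating P₂: 6×(1) − 2×(2) gives 38P₁ = 324, so P₁ = 162/19.
Back-substitute into (2): P₂ = (219 − 2×162/19) / 6 = 1279/38.

P₁ = 162/19, P₂ = 1279/38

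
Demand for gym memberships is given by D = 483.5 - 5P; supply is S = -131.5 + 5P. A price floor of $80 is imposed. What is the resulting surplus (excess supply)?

Equilibrium price would be P* = 61.5, so the floor at 80 binds.
At P = 80: D = 83.5, S = 268.5.
Surplus = 268.5 − 83.5 = 185.

Surplus = 185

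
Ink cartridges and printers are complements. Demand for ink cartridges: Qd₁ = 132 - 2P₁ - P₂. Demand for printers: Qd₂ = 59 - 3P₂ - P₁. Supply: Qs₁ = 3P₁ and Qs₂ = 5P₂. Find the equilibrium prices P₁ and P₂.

P₁ = 997/39, P₂ = 163/39

Market 1: 132 - 2P₁ - P₂ = 3P₁ → 5P₁ + P₂ = 132.
Market 2: 8P₂ + P₁ = 59.
Eliminating P₂: 8×(1) − 1×(2) gives 39P₁ = 997, so P₁ = 997/39.
Back-substitute into (2): P₂ = (59 − 1×997/39) / 8 = 163/39.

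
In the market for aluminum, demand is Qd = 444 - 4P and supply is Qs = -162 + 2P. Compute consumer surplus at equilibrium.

Equilibrium: 444 - 4P = -162 + 2P gives P* = 101, Q* = 40.
Demand choke price (Qd = 0): P = 111.
CS = ½(111 − 101)(40) = 200.

Consumer surplus = 200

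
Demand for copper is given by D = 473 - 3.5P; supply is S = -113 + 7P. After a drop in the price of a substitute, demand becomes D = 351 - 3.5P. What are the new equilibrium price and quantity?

P' = 928/21, Q' = 589/3

Original equilibrium: P* = 1172/21, Q* = 833/3.
New equilibrium: 351 - 3.5P = -113 + 7P, so 464 = 10.5P and P' = 928/21; Q' = 351 − 3.5(928/21) = 589/3.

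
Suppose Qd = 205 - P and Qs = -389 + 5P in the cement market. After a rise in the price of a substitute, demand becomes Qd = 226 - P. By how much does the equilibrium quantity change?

Original equilibrium: P* = 99, Q* = 106.
New equilibrium: 226 - P = -389 + 5P, so 615 = 6P and P' = 102.5; Q' = 226 − 1(102.5) = 123.5.
Change in quantity: 123.5 − 106 = 17.5.

ΔQ = 17.5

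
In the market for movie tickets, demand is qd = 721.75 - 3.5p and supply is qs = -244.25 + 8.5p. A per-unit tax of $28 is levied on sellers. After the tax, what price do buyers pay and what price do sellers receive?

Pre-tax equilibrium: p* = 80.5, q* = 440.
Tax on sellers shifts supply to qs = -244.25 + 8.5(p − 28) = -482.25 + 8.5p.
721.75 - 3.5p = -482.25 + 8.5p gives buyer price pb = 301/3; sellers receive ps = 301/3 − 28 = 217/3.
New quantity: q = 721.75 − 3.5(301/3) = 4447/12.

Buyers pay 301/3, sellers receive 217/3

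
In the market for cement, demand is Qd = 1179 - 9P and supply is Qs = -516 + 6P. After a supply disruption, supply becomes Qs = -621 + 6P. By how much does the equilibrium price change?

Original equilibrium: P* = 113, Q* = 162.
New equilibrium: 1179 - 9P = -621 + 6P, so 1800 = 15P and P' = 120; Q' = 1179 − 9(120) = 99.
Change in price: 120 − 113 = 7.

ΔP = 7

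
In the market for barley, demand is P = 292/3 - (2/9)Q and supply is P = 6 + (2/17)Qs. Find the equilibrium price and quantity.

P* = 489/13, Q* = 6987/26

Set the two price expressions equal: 292/3 - (2/9)Q = 6 + (2/17)Q.
274/3 = (52/153)Q, so Q* = 6987/26.
P* = 292/3 − (2/9)(6987/26) = 489/13.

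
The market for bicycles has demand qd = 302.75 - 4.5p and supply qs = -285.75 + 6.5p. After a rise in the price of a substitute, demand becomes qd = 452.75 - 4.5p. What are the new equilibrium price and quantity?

p' = 1477/22, q' = 1657/11

Original equilibrium: p* = 53.5, q* = 62.
New equilibrium: 452.75 - 4.5p = -285.75 + 6.5p, so 738.5 = 11p and p' = 1477/22; q' = 452.75 − 4.5(1477/22) = 1657/11.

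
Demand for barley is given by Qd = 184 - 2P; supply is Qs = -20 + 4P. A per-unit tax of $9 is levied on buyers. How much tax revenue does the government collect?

Tax revenue = 936

Pre-tax equilibrium: P* = 34, Q* = 116.
Tax on buyers shifts demand to Qd = 184 − 2(P + 9) = 166 - 2P.
166 - 2P = -20 + 4P gives seller price Ps = 31; buyers pay Pb = 31 + 9 = 40.
New quantity: Q = 184 − 2(40) = 104.
Revenue = 9 × 104 = 936.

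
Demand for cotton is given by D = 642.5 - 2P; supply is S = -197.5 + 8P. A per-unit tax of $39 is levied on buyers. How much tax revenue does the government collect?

Tax revenue = 16071.9

Pre-tax equilibrium: P* = 84, Q* = 474.5.
Tax on buyers shifts demand to D = 642.5 − 2(P + 39) = 564.5 - 2P.
564.5 - 2P = -197.5 + 8P gives seller price Ps = 76.2; buyers pay Pb = 76.2 + 39 = 115.2.
New quantity: Q = 642.5 − 2(115.2) = 412.1.
Revenue = 39 × 412.1 = 16071.9.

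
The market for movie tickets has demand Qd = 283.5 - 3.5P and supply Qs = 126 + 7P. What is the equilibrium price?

P* = 15

Set Qd = Qs: 283.5 - 3.5P = 126 + 7P.
157.5 = 10.5P, so P* = 15.
Q* = 283.5 − 3.5(15) = 231.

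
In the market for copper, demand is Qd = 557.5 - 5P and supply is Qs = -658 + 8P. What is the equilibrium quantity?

Set Qd = Qs: 557.5 - 5P = -658 + 8P.
1215.5 = 13P, so P* = 93.5.
Q* = 557.5 − 5(93.5) = 90.

Q* = 90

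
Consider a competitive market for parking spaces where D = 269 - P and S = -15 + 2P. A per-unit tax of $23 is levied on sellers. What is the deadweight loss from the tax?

Deadweight loss = 529/3

Pre-tax equilibrium: P* = 284/3, Q* = 523/3.
Tax on sellers shifts supply to S = -15 + 2(P − 23) = -61 + 2P.
269 - P = -61 + 2P gives buyer price Pb = 110; sellers receive Ps = 110 − 23 = 87.
New quantity: Q = 269 − 1(110) = 159.
DWL = ½ × 23 × (523/3 − 159) = 529/3.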